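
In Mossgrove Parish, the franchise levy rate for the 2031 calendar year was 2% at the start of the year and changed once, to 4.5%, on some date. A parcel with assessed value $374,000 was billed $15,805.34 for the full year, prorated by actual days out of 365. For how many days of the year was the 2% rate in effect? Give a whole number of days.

40 days

Let d = days at the first rate; then 365 − d days at the second rate.
$374,000 × [2%·d + 4.5%·(365−d)] / 365 = $15,805.34
Solving gives d = 40, so the new rate took effect on 10 February 2031.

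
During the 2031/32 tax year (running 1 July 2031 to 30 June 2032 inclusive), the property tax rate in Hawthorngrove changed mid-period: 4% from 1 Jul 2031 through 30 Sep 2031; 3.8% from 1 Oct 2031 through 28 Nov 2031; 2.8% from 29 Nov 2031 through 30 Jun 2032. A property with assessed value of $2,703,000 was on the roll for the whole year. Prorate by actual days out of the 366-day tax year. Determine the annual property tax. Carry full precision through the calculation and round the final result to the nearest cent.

1 Jul – 30 Sep 2031: 92 days at 4% → $2,703,000 × 4% × 92/366 = $27,177.7049
1 Oct – 28 Nov 2031: 59 days at 3.8% → $2,703,000 × 3.8% × 59/366 = $16,557.7213
29 Nov 2031 – 30 Jun 2032: 215 days at 2.8% → $2,703,000 × 2.8% × 215/366 = $44,459.1803
Total = $88,194.6066

$88,194.61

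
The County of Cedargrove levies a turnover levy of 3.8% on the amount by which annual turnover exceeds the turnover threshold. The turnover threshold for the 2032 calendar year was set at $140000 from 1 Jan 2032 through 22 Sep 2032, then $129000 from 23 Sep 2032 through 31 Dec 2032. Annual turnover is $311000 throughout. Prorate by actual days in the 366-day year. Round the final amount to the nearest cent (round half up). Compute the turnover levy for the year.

1 Jan – 22 Sep 2032: 266 days, exemption $140000 → ($311000 − $140000) × 3.8% × 266/366 = $4722.5902
23 Sep – 31 Dec 2032: 100 days, exemption $129000 → ($311000 − $129000) × 3.8% × 100/366 = $1889.6175
Total = $6612.2077

$6612.21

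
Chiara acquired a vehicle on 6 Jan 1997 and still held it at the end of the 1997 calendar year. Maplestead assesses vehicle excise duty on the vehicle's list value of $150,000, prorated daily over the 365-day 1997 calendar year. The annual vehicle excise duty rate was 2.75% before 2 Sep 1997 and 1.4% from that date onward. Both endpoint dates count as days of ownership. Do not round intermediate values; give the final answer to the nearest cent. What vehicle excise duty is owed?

$3,397.19

6 Jan – 1 Sep 1997: 239 days at 2.75% → $150,000 × 2.75% × 239/365 = $2,701.0274
2 Sep – 31 Dec 1997: 121 days at 1.4% → $150,000 × 1.4% × 121/365 = $696.1644
Total = $3,397.1918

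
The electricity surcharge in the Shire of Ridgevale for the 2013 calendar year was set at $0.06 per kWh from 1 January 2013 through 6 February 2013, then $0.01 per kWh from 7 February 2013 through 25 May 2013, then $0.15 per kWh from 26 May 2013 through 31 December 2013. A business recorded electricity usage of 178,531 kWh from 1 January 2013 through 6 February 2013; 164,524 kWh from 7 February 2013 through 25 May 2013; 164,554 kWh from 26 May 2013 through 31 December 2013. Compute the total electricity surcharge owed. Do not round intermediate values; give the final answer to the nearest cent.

$37,040.20

1 January – 6 February 2013: 178,531 kWh at $0.06/kWh → $10,711.86
7 February – 25 May 2013: 164,524 kWh at $0.01/kWh → $1,645.24
26 May – 31 December 2013: 164,554 kWh at $0.15/kWh → $24,683.10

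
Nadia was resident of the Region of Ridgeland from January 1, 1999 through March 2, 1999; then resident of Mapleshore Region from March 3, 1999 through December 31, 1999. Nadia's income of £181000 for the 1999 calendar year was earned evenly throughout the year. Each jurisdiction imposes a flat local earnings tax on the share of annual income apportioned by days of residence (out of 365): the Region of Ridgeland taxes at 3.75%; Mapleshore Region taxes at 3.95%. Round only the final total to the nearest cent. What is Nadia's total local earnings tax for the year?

£7089.00

The Region of Ridgeland, January 1 – March 2, 1999: 61 days → £181000 × 3.75% × 61/365 = £1134.3493
Mapleshore Region, March 3 – December 31, 1999: 304 days → £181000 × 3.95% × 304/365 = £5954.6521
Total = £7089.0014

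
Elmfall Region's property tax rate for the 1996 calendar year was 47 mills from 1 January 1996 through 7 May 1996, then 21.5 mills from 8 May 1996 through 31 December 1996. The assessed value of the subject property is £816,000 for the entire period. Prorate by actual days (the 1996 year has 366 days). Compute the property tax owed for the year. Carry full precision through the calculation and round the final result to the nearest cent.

1 January – 7 May 1996: 128 days at 47 mills → £816,000 × 4.7% × 128/366 = £13,412.7213
8 May – 31 December 1996: 238 days at 21.5 mills → £816,000 × 2.15% × 238/366 = £11,408.3934
Total = £24,821.1148

£24,821.11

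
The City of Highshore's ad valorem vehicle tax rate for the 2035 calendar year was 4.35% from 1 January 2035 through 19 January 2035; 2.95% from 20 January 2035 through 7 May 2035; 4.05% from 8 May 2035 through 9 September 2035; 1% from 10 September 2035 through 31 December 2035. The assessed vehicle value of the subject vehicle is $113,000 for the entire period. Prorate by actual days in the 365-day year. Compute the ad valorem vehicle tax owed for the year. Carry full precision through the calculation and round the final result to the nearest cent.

1 January – 19 January 2035: 19 days at 4.35% → $113,000 × 4.35% × 19/365 = $255.8753
20 January – 7 May 2035: 108 days at 2.95% → $113,000 × 2.95% × 108/365 = $986.3507
8 May – 9 September 2035: 125 days at 4.05% → $113,000 × 4.05% × 125/365 = $1,567.2945
10 September – 31 December 2035: 113 days at 1% → $113,000 × 1% × 113/365 = $349.8356
Total = $3,159.3562

$3,159.36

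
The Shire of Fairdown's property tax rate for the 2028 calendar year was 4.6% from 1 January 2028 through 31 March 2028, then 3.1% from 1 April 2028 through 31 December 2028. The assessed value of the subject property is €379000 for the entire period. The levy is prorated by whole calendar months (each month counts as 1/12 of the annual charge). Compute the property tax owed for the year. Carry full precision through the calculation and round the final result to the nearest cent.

€13170.25

1 January – 31 March 2028: 3 months at 4.6% → €379000 × 4.6% × 3/12 = €4358.5000
1 April – 31 December 2028: 9 months at 3.1% → €379000 × 3.1% × 9/12 = €8811.7500
Total = €13170.2500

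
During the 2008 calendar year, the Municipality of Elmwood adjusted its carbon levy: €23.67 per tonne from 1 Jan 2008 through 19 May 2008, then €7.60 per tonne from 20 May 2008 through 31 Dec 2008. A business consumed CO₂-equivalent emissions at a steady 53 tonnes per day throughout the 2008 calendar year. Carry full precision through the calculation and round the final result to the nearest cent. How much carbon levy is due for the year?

1 Jan – 19 May 2008: 140 days × 53 tonnes/day = 7,420 tonnes at €23.67/tonne → €175,631.40
20 May – 31 Dec 2008: 226 days × 53 tonnes/day = 11,978 tonnes at €7.60/tonne → €91,032.80

€266,664.20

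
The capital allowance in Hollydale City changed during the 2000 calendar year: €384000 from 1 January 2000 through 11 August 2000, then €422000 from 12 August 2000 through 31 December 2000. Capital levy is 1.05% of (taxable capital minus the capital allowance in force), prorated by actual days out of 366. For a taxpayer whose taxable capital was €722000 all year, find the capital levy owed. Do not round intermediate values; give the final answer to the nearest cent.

€3394.20

1 January – 11 August 2000: 224 days, exemption €384000 → (€722000 − €384000) × 1.05% × 224/366 = €2172.0656
12 August – 31 December 2000: 142 days, exemption €422000 → (€722000 − €422000) × 1.05% × 142/366 = €1222.1311
Total = €3394.1967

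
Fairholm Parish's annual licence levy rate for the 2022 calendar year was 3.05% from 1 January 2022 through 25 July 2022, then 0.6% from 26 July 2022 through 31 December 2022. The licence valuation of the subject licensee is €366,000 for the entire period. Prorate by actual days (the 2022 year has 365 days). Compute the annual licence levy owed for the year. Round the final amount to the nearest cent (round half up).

€7,256.83

1 January – 25 July 2022: 206 days at 3.05% → €366,000 × 3.05% × 206/365 = €6,300.2137
26 July – 31 December 2022: 159 days at 0.6% → €366,000 × 0.6% × 159/365 = €956.6137
Total = €7,256.8274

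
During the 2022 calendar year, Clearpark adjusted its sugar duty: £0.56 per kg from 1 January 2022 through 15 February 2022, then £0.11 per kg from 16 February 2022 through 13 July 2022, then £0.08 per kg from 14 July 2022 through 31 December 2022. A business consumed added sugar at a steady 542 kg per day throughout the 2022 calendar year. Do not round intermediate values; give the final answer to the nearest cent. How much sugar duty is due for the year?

£30,200.24

1 January – 15 February 2022: 46 days × 542 kg/day = 24,932 kg at £0.56/kg → £13,961.92
16 February – 13 July 2022: 148 days × 542 kg/day = 80,216 kg at £0.11/kg → £8,823.76
14 July – 31 December 2022: 171 days × 542 kg/day = 92,682 kg at £0.08/kg → £7,414.56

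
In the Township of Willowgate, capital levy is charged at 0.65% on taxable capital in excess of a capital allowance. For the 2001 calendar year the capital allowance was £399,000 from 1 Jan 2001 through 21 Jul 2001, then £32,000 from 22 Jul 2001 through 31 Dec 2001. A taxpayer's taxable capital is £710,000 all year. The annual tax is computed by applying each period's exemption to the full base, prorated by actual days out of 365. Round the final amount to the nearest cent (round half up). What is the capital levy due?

£3,086.81

1 Jan – 21 Jul 2001: 202 days, exemption £399,000 → (£710,000 − £399,000) × 0.65% × 202/365 = £1,118.7479
22 Jul – 31 Dec 2001: 163 days, exemption £32,000 → (£710,000 − £32,000) × 0.65% × 163/365 = £1,968.0575
Total = £3,086.8055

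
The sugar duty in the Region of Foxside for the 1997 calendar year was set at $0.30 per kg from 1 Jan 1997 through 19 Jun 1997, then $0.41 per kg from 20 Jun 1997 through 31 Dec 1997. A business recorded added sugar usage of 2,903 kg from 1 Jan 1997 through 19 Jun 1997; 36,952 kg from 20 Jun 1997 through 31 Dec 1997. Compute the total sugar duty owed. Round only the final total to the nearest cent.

1 Jan – 19 Jun 1997: 2,903 kg at $0.30/kg → $870.90
20 Jun – 31 Dec 1997: 36,952 kg at $0.41/kg → $15,150.32

$16,021.22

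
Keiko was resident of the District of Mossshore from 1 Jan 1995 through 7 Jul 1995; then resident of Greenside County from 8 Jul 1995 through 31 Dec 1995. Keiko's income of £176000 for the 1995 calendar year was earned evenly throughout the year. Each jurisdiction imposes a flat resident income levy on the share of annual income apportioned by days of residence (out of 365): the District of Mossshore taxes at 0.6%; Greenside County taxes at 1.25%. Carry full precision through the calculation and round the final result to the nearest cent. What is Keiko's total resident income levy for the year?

The District of Mossshore, 1 Jan – 7 Jul 1995: 188 days → £176000 × 0.6% × 188/365 = £543.9123
Greenside County, 8 Jul – 31 Dec 1995: 177 days → £176000 × 1.25% × 177/365 = £1066.8493
Total = £1610.7616

£1610.76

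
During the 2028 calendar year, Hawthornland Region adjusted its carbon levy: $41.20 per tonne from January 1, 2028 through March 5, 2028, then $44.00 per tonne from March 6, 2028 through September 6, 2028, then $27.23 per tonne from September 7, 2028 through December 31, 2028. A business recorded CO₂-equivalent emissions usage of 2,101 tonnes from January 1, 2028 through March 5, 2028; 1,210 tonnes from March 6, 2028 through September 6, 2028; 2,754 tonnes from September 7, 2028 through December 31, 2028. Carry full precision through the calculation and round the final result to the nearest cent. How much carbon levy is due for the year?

$214,792.62

January 1 – March 5, 2028: 2,101 tonnes at $41.20/tonne → $86,561.20
March 6 – September 6, 2028: 1,210 tonnes at $44.00/tonne → $53,240.00
September 7 – December 31, 2028: 2,754 tonnes at $27.23/tonne → $74,991.42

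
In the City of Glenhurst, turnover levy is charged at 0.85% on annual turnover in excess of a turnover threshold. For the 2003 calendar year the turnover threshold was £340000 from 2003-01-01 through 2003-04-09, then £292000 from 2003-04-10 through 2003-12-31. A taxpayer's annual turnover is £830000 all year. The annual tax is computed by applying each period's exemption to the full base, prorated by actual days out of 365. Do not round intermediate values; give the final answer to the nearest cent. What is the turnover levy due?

£4462.34

2003-01-01 to 2003-04-09: 99 days, exemption £340000 → (£830000 − £340000) × 0.85% × 99/365 = £1129.6849
2003-04-10 to 2003-12-31: 266 days, exemption £292000 → (£830000 − £292000) × 0.85% × 266/365 = £3332.6521
Total = £4462.3370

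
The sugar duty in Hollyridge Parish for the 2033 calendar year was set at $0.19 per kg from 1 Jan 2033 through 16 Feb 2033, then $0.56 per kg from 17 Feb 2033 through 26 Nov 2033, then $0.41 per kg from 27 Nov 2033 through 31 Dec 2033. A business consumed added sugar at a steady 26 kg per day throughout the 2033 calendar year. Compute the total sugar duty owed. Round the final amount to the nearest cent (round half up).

$4,725.76

1 Jan – 16 Feb 2033: 47 days × 26 kg/day = 1,222 kg at $0.19/kg → $232.18
17 Feb – 26 Nov 2033: 283 days × 26 kg/day = 7,358 kg at $0.56/kg → $4,120.48
27 Nov – 31 Dec 2033: 35 days × 26 kg/day = 910 kg at $0.41/kg → $373.10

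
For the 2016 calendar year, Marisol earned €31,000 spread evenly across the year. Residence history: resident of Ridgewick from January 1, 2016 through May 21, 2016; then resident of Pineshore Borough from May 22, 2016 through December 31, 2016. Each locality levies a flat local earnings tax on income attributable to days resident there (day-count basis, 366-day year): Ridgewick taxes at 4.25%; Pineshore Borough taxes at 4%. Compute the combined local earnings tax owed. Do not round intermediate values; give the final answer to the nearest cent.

Ridgewick, January 1 – May 21, 2016: 142 days → €31,000 × 4.25% × 142/366 = €511.1612
Pineshore Borough, May 22 – December 31, 2016: 224 days → €31,000 × 4% × 224/366 = €758.9071
Total = €1,270.0683

€1,270.07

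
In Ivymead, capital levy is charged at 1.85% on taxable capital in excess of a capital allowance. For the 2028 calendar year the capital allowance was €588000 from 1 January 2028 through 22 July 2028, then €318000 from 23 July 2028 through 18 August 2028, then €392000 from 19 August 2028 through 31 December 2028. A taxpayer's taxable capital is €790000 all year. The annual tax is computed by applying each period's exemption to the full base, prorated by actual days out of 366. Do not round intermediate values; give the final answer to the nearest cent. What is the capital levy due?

€5442.94

1 January – 22 July 2028: 204 days, exemption €588000 → (€790000 − €588000) × 1.85% × 204/366 = €2082.9180
23 July – 18 August 2028: 27 days, exemption €318000 → (€790000 − €318000) × 1.85% × 27/366 = €644.1639
19 August – 31 December 2028: 135 days, exemption €392000 → (€790000 − €392000) × 1.85% × 135/366 = €2715.8607
Total = €5442.9426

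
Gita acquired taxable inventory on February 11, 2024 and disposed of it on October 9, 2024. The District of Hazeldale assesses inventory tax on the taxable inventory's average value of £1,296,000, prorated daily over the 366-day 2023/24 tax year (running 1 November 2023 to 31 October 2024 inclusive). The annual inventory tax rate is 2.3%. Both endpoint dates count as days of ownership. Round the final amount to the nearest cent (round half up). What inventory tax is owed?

Days held (February 11 – October 9, 2024): 242 out of 366
Tax = £1,296,000 × 2.3% × 242/366 = £19,709.1148

£19,709.11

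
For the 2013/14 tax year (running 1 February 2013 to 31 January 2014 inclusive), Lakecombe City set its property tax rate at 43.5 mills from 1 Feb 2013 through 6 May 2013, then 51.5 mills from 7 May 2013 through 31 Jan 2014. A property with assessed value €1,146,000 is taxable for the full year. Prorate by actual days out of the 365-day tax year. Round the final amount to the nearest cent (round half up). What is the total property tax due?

€56,632.81

1 Feb – 6 May 2013: 95 days at 43.5 mills → €1,146,000 × 4.35% × 95/365 = €12,974.9178
7 May 2013 – 31 Jan 2014: 270 days at 51.5 mills → €1,146,000 × 5.15% × 270/365 = €43,657.8904
Total = €56,632.8082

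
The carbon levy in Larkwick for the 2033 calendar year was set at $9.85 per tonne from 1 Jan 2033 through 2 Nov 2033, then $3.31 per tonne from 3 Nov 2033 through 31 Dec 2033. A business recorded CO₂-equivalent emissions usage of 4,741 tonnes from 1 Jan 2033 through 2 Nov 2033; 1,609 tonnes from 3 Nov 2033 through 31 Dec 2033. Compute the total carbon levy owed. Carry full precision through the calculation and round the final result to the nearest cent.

1 Jan – 2 Nov 2033: 4,741 tonnes at $9.85/tonne → $46698.85
3 Nov – 31 Dec 2033: 1,609 tonnes at $3.31/tonne → $5325.79

$52024.64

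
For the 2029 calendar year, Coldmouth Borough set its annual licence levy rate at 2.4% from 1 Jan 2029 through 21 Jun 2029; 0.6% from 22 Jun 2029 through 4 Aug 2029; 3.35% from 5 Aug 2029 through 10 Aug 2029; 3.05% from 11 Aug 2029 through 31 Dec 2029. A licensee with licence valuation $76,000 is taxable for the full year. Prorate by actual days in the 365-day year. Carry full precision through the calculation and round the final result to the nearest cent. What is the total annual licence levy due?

1 Jan – 21 Jun 2029: 172 days at 2.4% → $76,000 × 2.4% × 172/365 = $859.5288
22 Jun – 4 Aug 2029: 44 days at 0.6% → $76,000 × 0.6% × 44/365 = $54.9699
5 Aug – 10 Aug 2029: 6 days at 3.35% → $76,000 × 3.35% × 6/365 = $41.8521
11 Aug – 31 Dec 2029: 143 days at 3.05% → $76,000 × 3.05% × 143/365 = $908.1479
Total = $1,864.4986

$1,864.50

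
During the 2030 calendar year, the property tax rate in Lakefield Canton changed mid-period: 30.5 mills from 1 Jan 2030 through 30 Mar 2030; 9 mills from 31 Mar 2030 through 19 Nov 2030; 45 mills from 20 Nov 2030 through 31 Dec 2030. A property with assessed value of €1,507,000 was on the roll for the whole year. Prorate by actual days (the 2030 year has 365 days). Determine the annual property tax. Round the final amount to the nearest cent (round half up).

€27,706.09

1 Jan – 30 Mar 2030: 89 days at 30.5 mills → €1,507,000 × 3.05% × 89/365 = €11,207.5384
31 Mar – 19 Nov 2030: 234 days at 9 mills → €1,507,000 × 0.9% × 234/365 = €8,695.1836
20 Nov – 31 Dec 2030: 42 days at 45 mills → €1,507,000 × 4.5% × 42/365 = €7,803.3699
Total = €27,706.0918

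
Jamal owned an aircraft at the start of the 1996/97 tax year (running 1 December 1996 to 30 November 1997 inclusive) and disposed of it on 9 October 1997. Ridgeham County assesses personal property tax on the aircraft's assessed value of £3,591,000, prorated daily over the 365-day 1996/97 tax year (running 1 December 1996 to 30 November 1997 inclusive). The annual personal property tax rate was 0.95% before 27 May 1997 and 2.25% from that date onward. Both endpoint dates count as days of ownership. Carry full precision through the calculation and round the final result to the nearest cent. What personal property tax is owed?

£46,648.57

1 December 1996 – 26 May 1997: 177 days at 0.95% → £3,591,000 × 0.95% × 177/365 = £16,543.1959
27 May – 9 October 1997: 136 days at 2.25% → £3,591,000 × 2.25% × 136/365 = £30,105.3699
Total = £46,648.5658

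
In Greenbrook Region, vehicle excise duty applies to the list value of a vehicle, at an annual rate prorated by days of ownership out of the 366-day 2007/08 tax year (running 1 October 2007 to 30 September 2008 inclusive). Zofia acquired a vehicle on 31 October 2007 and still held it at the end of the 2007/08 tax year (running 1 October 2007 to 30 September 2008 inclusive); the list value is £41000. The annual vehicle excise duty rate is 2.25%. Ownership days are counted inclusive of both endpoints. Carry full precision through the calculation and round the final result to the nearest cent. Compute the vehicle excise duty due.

£846.89

Days held (31 October 2007 – 30 September 2008): 336 out of 366
Tax = £41000 × 2.25% × 336/366 = £846.8852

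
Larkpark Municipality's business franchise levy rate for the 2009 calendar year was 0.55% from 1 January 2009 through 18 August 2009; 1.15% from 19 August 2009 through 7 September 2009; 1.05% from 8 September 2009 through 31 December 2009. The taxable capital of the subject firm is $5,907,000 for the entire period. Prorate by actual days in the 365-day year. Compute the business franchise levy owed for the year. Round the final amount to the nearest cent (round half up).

1 January – 18 August 2009: 230 days at 0.55% → $5,907,000 × 0.55% × 230/365 = $20,472.2055
19 August – 7 September 2009: 20 days at 1.15% → $5,907,000 × 1.15% × 20/365 = $3,722.2192
8 September – 31 December 2009: 115 days at 1.05% → $5,907,000 × 1.05% × 115/365 = $19,541.6507
Total = $43,736.0753

$43,736.08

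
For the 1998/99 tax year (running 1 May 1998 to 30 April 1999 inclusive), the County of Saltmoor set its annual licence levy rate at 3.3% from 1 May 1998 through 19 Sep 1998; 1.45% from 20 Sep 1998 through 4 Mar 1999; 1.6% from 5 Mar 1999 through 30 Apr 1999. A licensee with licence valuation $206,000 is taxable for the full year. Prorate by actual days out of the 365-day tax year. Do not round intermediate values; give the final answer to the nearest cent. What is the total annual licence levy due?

$4,517.89

1 May – 19 Sep 1998: 142 days at 3.3% → $206,000 × 3.3% × 142/365 = $2,644.7014
20 Sep 1998 – 4 Mar 1999: 166 days at 1.45% → $206,000 × 1.45% × 166/365 = $1,358.4712
5 Mar – 30 Apr 1999: 57 days at 1.6% → $206,000 × 1.6% × 57/365 = $514.7178
Total = $4,517.8904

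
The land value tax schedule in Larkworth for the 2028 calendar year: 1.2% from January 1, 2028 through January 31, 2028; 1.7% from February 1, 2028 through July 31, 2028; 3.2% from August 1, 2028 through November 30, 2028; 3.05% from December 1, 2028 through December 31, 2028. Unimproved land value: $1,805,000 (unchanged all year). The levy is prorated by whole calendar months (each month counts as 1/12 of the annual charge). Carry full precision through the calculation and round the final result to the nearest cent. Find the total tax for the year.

January 1 – January 31, 2028: 1 month at 1.2% → $1,805,000 × 1.2% × 1/12 = $1,805.0000
February 1 – July 31, 2028: 6 months at 1.7% → $1,805,000 × 1.7% × 6/12 = $15,342.5000
August 1 – November 30, 2028: 4 months at 3.2% → $1,805,000 × 3.2% × 4/12 = $19,253.3333
December 1 – December 31, 2028: 1 month at 3.05% → $1,805,000 × 3.05% × 1/12 = $4,587.7083
Total = $40,988.5417

$40,988.54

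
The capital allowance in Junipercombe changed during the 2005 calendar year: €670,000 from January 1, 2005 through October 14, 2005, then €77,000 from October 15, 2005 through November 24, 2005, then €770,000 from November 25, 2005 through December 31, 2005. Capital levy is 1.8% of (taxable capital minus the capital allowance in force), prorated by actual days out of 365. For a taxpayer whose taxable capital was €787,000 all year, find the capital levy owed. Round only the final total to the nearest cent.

€3,122.53

January 1 – October 14, 2005: 287 days, exemption €670,000 → (€787,000 − €670,000) × 1.8% × 287/365 = €1,655.9507
October 15 – November 24, 2005: 41 days, exemption €77,000 → (€787,000 − €77,000) × 1.8% × 41/365 = €1,435.5616
November 25 – December 31, 2005: 37 days, exemption €770,000 → (€787,000 − €770,000) × 1.8% × 37/365 = €31.0192
Total = €3,122.5315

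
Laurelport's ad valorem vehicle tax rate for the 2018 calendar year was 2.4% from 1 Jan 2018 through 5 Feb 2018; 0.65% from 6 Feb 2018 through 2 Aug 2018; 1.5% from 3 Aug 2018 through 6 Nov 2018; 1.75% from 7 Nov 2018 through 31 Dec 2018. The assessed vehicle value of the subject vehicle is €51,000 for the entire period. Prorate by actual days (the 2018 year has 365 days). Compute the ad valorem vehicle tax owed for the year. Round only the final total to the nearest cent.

€618.08

1 Jan – 5 Feb 2018: 36 days at 2.4% → €51,000 × 2.4% × 36/365 = €120.7233
6 Feb – 2 Aug 2018: 178 days at 0.65% → €51,000 × 0.65% × 178/365 = €161.6630
3 Aug – 6 Nov 2018: 96 days at 1.5% → €51,000 × 1.5% × 96/365 = €201.2055
7 Nov – 31 Dec 2018: 55 days at 1.75% → €51,000 × 1.75% × 55/365 = €134.4863
Total = €618.0781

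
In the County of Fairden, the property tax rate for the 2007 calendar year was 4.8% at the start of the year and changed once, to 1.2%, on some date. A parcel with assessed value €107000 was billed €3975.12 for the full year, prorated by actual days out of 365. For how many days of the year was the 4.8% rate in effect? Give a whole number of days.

Let d = days at the first rate; then 365 − d days at the second rate.
€107000 × [4.8%·d + 1.2%·(365−d)] / 365 = €3975.12
Solving gives d = 255, so the new rate took effect on September 13, 2007.

255 days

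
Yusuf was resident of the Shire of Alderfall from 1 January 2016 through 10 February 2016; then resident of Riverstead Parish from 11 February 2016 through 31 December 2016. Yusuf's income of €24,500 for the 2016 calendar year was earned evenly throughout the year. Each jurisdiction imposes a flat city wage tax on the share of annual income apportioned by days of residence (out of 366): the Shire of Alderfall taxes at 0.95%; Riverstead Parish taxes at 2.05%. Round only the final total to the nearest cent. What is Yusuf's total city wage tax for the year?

€472.06

The Shire of Alderfall, 1 January – 10 February 2016: 41 days → €24,500 × 0.95% × 41/366 = €26.0731
Riverstead Parish, 11 February – 31 December 2016: 325 days → €24,500 × 2.05% × 325/366 = €445.9870
Total = €472.0601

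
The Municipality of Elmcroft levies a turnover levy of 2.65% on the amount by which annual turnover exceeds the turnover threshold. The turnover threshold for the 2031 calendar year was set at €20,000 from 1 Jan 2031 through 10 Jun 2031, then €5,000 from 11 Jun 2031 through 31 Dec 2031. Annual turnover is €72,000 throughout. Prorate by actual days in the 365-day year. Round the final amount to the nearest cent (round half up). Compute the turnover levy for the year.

€1,600.16

1 Jan – 10 Jun 2031: 161 days, exemption €20,000 → (€72,000 − €20,000) × 2.65% × 161/365 = €607.8301
11 Jun – 31 Dec 2031: 204 days, exemption €5,000 → (€72,000 − €5,000) × 2.65% × 204/365 = €992.3342
Total = €1,600.1644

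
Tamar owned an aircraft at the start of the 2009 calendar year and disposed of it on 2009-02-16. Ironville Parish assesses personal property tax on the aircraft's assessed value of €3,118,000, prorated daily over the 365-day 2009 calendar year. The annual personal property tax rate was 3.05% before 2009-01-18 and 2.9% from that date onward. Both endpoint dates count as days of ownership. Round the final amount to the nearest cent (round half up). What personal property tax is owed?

2009-01-01 to 2009-01-17: 17 days at 3.05% → €3,118,000 × 3.05% × 17/365 = €4,429.2685
2009-01-18 to 2009-02-16: 30 days at 2.9% → €3,118,000 × 2.9% × 30/365 = €7,431.9452
Total = €11,861.2137

€11,861.21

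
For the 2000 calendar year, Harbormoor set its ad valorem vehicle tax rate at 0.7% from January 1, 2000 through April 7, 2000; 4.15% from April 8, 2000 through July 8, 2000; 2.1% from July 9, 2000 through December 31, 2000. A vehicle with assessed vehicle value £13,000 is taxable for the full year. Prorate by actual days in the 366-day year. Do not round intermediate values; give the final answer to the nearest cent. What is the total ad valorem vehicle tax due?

£291.26

January 1 – April 7, 2000: 98 days at 0.7% → £13,000 × 0.7% × 98/366 = £24.3661
April 8 – July 8, 2000: 92 days at 4.15% → £13,000 × 4.15% × 92/366 = £135.6120
July 9 – December 31, 2000: 176 days at 2.1% → £13,000 × 2.1% × 176/366 = £131.2787
Total = £291.2568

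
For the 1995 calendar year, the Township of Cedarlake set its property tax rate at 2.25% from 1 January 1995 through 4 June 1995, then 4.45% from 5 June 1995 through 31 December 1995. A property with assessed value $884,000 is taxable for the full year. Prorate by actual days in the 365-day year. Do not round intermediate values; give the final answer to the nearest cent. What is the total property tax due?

1 January – 4 June 1995: 155 days at 2.25% → $884,000 × 2.25% × 155/365 = $8,446.4384
5 June – 31 December 1995: 210 days at 4.45% → $884,000 × 4.45% × 210/365 = $22,632.8219
Total = $31,079.2603

$31,079.26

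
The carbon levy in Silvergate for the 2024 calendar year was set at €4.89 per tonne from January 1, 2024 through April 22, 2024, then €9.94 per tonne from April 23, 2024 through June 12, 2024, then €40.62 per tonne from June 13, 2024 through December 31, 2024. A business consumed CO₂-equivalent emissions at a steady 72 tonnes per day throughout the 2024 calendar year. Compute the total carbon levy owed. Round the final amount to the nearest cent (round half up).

January 1 – April 22, 2024: 113 days × 72 tonnes/day = 8,136 tonnes at €4.89/tonne → €39785.04
April 23 – June 12, 2024: 51 days × 72 tonnes/day = 3,672 tonnes at €9.94/tonne → €36499.68
June 13 – December 31, 2024: 202 days × 72 tonnes/day = 14,544 tonnes at €40.62/tonne → €590777.28

€667062.00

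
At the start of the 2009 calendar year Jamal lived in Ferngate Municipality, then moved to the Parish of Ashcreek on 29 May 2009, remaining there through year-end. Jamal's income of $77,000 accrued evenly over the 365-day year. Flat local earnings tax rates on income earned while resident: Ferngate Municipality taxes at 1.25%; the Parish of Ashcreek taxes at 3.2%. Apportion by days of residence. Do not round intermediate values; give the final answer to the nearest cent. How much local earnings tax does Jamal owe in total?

Ferngate Municipality, 1 January – 28 May 2009: 148 days → $77,000 × 1.25% × 148/365 = $390.2740
The Parish of Ashcreek, 29 May – 31 December 2009: 217 days → $77,000 × 3.2% × 217/365 = $1,464.8986
Total = $1,855.1726

$1,855.17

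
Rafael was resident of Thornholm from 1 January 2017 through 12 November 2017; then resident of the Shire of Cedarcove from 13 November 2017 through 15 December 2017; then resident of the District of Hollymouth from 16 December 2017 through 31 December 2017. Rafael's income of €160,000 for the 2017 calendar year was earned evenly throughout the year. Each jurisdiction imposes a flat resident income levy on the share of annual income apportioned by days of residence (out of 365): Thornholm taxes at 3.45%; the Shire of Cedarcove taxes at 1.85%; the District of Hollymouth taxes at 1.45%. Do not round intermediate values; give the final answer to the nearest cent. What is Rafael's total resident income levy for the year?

Thornholm, 1 January – 12 November 2017: 316 days → €160,000 × 3.45% × 316/365 = €4,778.9589
The Shire of Cedarcove, 13 November – 15 December 2017: 33 days → €160,000 × 1.85% × 33/365 = €267.6164
The District of Hollymouth, 16 December – 31 December 2017: 16 days → €160,000 × 1.45% × 16/365 = €101.6986
Total = €5,148.2740

€5,148.27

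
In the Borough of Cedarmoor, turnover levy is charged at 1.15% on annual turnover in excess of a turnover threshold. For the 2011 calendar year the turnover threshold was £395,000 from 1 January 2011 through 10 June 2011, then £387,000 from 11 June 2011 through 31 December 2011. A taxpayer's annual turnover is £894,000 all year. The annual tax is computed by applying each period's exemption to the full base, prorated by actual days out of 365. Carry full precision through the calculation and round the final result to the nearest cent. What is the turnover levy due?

1 January – 10 June 2011: 161 days, exemption £395,000 → (£894,000 − £395,000) × 1.15% × 161/365 = £2,531.2288
11 June – 31 December 2011: 204 days, exemption £387,000 → (£894,000 − £387,000) × 1.15% × 204/365 = £3,258.6904
Total = £5,789.9192

£5,789.92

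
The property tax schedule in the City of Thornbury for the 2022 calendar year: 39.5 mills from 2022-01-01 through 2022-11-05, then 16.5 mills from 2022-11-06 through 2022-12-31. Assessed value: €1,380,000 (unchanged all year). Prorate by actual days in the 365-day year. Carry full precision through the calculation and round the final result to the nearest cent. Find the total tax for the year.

€49,640.30

2022-01-01 to 2022-11-05: 309 days at 39.5 mills → €1,380,000 × 3.95% × 309/365 = €46,146.8219
2022-11-06 to 2022-12-31: 56 days at 16.5 mills → €1,380,000 × 1.65% × 56/365 = €3,493.4795
Total = €49,640.3014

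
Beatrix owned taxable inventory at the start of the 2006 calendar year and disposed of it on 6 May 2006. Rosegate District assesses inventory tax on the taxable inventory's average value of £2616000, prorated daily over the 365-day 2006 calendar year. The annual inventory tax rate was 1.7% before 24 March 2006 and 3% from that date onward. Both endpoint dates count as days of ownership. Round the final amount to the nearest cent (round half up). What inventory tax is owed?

1 January – 23 March 2006: 82 days at 1.7% → £2616000 × 1.7% × 82/365 = £9990.9699
24 March – 6 May 2006: 44 days at 3% → £2616000 × 3% × 44/365 = £9460.6027
Total = £19451.5726

£19451.57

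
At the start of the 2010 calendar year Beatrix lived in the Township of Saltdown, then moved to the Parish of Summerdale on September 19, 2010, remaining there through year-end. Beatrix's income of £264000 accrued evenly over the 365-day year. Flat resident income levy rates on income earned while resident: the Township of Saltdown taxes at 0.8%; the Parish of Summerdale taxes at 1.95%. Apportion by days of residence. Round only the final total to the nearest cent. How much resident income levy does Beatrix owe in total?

The Township of Saltdown, January 1 – September 18, 2010: 261 days → £264000 × 0.8% × 261/365 = £1510.2247
The Parish of Summerdale, September 19 – December 31, 2010: 104 days → £264000 × 1.95% × 104/365 = £1466.8274
Total = £2977.0521

£2977.05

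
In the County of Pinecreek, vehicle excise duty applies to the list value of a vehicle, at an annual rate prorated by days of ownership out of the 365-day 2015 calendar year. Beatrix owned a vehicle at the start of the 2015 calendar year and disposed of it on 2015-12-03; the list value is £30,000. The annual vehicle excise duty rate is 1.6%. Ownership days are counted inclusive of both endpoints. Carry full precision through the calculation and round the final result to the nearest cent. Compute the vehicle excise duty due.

£443.18

Days held (2015-01-01 to 2015-12-03): 337 out of 365
Tax = £30,000 × 1.6% × 337/365 = £443.1781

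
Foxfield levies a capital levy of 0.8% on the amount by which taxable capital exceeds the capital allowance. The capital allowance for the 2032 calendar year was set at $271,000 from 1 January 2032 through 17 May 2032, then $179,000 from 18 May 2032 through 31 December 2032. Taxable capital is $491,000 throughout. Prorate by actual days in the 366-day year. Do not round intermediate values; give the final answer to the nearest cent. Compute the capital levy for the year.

$2,218.49

1 January – 17 May 2032: 138 days, exemption $271,000 → ($491,000 − $271,000) × 0.8% × 138/366 = $663.6066
18 May – 31 December 2032: 228 days, exemption $179,000 → ($491,000 − $179,000) × 0.8% × 228/366 = $1,554.8852
Total = $2,218.4918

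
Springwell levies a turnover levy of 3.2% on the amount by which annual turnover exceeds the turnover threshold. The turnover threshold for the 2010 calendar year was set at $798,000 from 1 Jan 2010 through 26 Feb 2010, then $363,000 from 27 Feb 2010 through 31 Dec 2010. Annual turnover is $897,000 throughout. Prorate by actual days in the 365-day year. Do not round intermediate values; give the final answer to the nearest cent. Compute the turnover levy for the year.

$14,914.19

1 Jan – 26 Feb 2010: 57 days, exemption $798,000 → ($897,000 − $798,000) × 3.2% × 57/365 = $494.7288
27 Feb – 31 Dec 2010: 308 days, exemption $363,000 → ($897,000 − $363,000) × 3.2% × 308/365 = $14,419.4630
Total = $14,914.1918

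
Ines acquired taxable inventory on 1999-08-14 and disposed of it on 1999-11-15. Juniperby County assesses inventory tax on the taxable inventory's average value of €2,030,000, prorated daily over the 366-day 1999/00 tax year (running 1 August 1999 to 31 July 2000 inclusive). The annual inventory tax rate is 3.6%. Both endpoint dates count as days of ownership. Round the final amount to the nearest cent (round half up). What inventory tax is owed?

Days held (1999-08-14 to 1999-11-15): 94 out of 366
Tax = €2,030,000 × 3.6% × 94/366 = €18,769.1803

€18,769.18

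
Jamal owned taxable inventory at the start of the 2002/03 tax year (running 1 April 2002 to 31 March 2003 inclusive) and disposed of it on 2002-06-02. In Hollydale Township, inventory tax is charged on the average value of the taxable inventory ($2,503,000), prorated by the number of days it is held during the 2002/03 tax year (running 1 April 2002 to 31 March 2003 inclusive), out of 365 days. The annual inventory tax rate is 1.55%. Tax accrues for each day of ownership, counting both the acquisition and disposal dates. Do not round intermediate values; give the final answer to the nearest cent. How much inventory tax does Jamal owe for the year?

Days held (2002-04-01 to 2002-06-02): 63 out of 365
Tax = $2,503,000 × 1.55% × 63/365 = $6,696.3822

$6,696.38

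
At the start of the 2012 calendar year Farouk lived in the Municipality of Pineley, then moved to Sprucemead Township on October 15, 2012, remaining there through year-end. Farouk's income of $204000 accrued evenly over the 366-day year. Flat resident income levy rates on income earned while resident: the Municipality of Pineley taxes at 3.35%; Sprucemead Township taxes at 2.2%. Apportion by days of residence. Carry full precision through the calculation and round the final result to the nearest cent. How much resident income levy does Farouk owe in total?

The Municipality of Pineley, January 1 – October 14, 2012: 288 days → $204000 × 3.35% × 288/366 = $5377.5738
Sprucemead Township, October 15 – December 31, 2012: 78 days → $204000 × 2.2% × 78/366 = $956.4590
Total = $6334.0328

$6334.03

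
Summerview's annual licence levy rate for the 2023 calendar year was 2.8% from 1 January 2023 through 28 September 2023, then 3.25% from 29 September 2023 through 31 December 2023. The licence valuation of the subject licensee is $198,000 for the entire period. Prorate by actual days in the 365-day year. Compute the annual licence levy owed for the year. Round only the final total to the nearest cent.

1 January – 28 September 2023: 271 days at 2.8% → $198,000 × 2.8% × 271/365 = $4,116.2301
29 September – 31 December 2023: 94 days at 3.25% → $198,000 × 3.25% × 94/365 = $1,657.2329
Total = $5,773.4630

$5,773.46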